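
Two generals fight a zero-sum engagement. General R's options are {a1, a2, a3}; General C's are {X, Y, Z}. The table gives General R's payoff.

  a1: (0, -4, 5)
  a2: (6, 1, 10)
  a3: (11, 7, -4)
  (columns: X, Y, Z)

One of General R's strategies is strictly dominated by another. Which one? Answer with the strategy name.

a1

a2 gives a strictly higher payoff than a1 against every column: 6 > 0, 1 > -4, 10 > 5.
So a1 is strictly dominated and General R never plays it.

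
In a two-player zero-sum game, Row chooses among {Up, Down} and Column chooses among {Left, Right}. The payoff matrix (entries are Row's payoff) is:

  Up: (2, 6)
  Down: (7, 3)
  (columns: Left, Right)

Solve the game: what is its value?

9/2

Row minima: Up → 2, Down → 3; maximin = 3.
Column maxima: Left → 7, Right → 6; minimax = 6.
3 ≠ 6, so there is no saddle point; optimal play is mixed.
Let Row play Up with probability p. Expected payoff against Left: 2p + 7(1−p) = −5p + 7; against Right: 6p + 3(1−p) = 3p + 3.
Setting these equal: −5p + 7 = 3p + 3 ⇒ −8p = -4 ⇒ p = 1/2, and the value is (-5)·(1/2) + 7 = 9/2.
For Column: with q = P(Left), equating Up's and Down's payoffs gives −4q + 6 = 4q + 3 ⇒ q = 3/8.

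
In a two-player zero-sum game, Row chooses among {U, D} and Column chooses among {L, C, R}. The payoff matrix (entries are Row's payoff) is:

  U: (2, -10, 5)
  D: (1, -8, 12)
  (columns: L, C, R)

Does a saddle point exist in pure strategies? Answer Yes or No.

Row minima: U → -10, D → -8; maximin = -8.
Column maxima: L → 2, C → -8, R → 12; minimax = -8.
maximin = minimax = -8, so a saddle point exists.

Yes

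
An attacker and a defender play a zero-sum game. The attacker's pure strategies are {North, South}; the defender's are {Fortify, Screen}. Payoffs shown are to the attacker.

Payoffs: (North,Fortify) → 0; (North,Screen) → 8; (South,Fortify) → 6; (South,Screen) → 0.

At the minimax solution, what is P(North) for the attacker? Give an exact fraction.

3/7

Row minima: North → 0, South → 0; maximin = 0.
Column maxima: Fortify → 6, Screen → 8; minimax = 6.
0 ≠ 6, so there is no saddle point; optimal play is mixed.
Let the attacker play North with probability p. Expected payoff against Fortify: 0p + 6(1−p) = −6p + 6; against Screen: 8p + 0(1−p) = 8p.
Setting these equal: −6p + 6 = 8p ⇒ −14p = -6 ⇒ p = 3/7, and the value is (-6)·(3/7) + 6 = 24/7.
For the defender: with q = P(Fortify), equating North's and South's payoffs gives −8q + 8 = 6q ⇒ q = 4/7.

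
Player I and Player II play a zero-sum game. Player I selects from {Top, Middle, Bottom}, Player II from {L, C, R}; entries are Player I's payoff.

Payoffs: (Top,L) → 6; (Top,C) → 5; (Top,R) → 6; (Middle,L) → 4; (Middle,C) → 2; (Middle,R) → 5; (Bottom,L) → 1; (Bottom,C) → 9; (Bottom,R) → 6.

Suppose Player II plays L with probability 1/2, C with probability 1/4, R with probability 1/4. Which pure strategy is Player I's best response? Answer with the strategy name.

Top

Expected payoff of Top: (1/2)·6 + (1/4)·5 + (1/4)·6 = 23/4.
Expected payoff of Middle: (1/2)·4 + (1/4)·2 + (1/4)·5 = 15/4.
Expected payoff of Bottom: (1/2)·1 + (1/4)·9 + (1/4)·6 = 17/4.
The largest is 23/4, so Player I's best response is Top.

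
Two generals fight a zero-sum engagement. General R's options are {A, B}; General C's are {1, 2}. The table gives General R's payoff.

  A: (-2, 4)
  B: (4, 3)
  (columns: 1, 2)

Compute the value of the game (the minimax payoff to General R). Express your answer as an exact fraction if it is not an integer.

Row minima: A → -2, B → 3; maximin = 3.
Column maxima: 1 → 4, 2 → 4; minimax = 4.
3 ≠ 4, so there is no saddle point; optimal play is mixed.
Let General R play A with probability p. Expected payoff against 1: (-2)p + 4(1−p) = −6p + 4; against 2: 4p + 3(1−p) = p + 3.
Setting these equal: −6p + 4 = p + 3 ⇒ −7p = -1 ⇒ p = 1/7, and the value is (-6)·(1/7) + 4 = 22/7.
For General C: with q = P(1), equating A's and B's payoffs gives −6q + 4 = q + 3 ⇒ q = 1/7.

22/7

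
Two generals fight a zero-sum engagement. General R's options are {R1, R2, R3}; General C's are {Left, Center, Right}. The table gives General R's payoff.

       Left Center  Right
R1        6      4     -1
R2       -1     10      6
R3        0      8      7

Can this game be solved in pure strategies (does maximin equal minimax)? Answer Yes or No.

No

Row minima: R1 → -1, R2 → -1, R3 → 0; maximin = 0.
Column maxima: Left → 6, Center → 10, Right → 7; minimax = 6.
0 ≠ 6, so no pure-strategy equilibrium exists.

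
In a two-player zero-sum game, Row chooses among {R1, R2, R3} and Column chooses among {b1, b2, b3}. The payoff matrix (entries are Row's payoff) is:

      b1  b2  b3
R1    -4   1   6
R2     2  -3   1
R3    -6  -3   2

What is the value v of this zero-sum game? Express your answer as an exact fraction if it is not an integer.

Row minima: R1 → -4, R2 → -3, R3 → -6; maximin = -3.
Column maxima: b1 → 2, b2 → 1, b3 → 6; minimax = 1.
-3 ≠ 1, so there is no saddle point; optimal play is mixed.
R3 is strictly dominated by R1, so Row never plays it.
b3 is strictly dominated by b2 (it gives Row strictly more in every row), so Column never plays it.
On the remaining 2×2 (R1, R2 vs b1, b2):
Let Row play R1 with probability p. Expected payoff against b1: (-4)p + 2(1−p) = −6p + 2; against b2: 1p + (-3)(1−p) = 4p − 3.
Setting these equal: −6p + 2 = 4p − 3 ⇒ −10p = -5 ⇒ p = 1/2, and the value is (-6)·(1/2) + 2 = -1.
For Column: with q = P(b1), equating R1's and R2's payoffs gives −5q + 1 = 5q − 3 ⇒ q = 2/5.

-1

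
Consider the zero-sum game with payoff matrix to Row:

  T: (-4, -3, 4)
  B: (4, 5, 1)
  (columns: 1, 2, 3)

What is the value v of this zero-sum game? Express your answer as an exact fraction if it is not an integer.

Row minima: T → -4, B → 1; maximin = 1.
Column maxima: 1 → 4, 2 → 5, 3 → 4; minimax = 4.
1 ≠ 4, so there is no saddle point; optimal play is mixed.
2 is strictly dominated by 1 (it gives Row strictly more in every row), so Column never plays it.
On the remaining 2×2 (T, B vs 1, 3):
Let Row play T with probability p. Expected payoff against 1: (-4)p + 4(1−p) = −8p + 4; against 3: 4p + 1(1−p) = 3p + 1.
Setting these equal: −8p + 4 = 3p + 1 ⇒ −11p = -3 ⇒ p = 3/11, and the value is (-8)·(3/11) + 4 = 20/11.
For Column: with q = P(1), equating T's and B's payoffs gives −8q + 4 = 3q + 1 ⇒ q = 3/11.

20/11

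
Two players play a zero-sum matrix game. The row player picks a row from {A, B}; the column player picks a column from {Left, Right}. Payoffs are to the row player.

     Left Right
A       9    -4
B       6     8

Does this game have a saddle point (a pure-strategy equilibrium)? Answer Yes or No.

No

Row minima: A → -4, B → 6; maximin = 6.
Column maxima: Left → 9, Right → 8; minimax = 8.
6 ≠ 8, so no pure-strategy equilibrium exists.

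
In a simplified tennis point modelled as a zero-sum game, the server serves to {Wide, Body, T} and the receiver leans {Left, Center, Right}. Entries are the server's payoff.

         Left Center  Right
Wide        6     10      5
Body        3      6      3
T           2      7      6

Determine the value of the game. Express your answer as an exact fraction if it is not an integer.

Row minima: Wide → 5, Body → 3, T → 2; maximin = 5.
Column maxima: Left → 6, Center → 10, Right → 6; minimax = 6.
5 ≠ 6, so there is no saddle point; optimal play is mixed.
Body is strictly dominated by Wide, so the server never plays it.
Center is strictly dominated by Left (it gives the server strictly more in every row), so the receiver never plays it.
On the remaining 2×2 (Wide, T vs Left, Right):
Let the server play Wide with probability p. Expected payoff against Left: 6p + 2(1−p) = 4p + 2; against Right: 5p + 6(1−p) = −p + 6.
Setting these equal: 4p + 2 = −p + 6 ⇒ 5p = 4 ⇒ p = 4/5, and the value is (4)·(4/5) + 2 = 26/5.
For the receiver: with q = P(Left), equating Wide's and T's payoffs gives q + 5 = −4q + 6 ⇒ q = 1/5.

26/5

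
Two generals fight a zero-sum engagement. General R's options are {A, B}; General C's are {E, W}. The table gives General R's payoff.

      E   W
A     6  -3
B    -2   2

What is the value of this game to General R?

6/13

Row minima: A → -3, B → -2; maximin = -2.
Column maxima: E → 6, W → 2; minimax = 2.
-2 ≠ 2, so there is no saddle point; optimal play is mixed.
Let General R play A with probability p. Expected payoff against E: 6p + (-2)(1−p) = 8p − 2; against W: (-3)p + 2(1−p) = −5p + 2.
Setting these equal: 8p − 2 = −5p + 2 ⇒ 13p = 4 ⇒ p = 4/13, and the value is (8)·(4/13) − 2 = 6/13.
For General C: with q = P(E), equating A's and B's payoffs gives 9q − 3 = −4q + 2 ⇒ q = 5/13.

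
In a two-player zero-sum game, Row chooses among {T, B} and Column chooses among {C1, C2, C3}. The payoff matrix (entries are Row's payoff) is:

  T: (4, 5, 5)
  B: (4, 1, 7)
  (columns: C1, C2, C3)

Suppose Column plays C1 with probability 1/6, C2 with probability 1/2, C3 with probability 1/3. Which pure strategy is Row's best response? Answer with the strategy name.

Expected payoff of T: (1/6)·4 + (1/2)·5 + (1/3)·5 = 29/6.
Expected payoff of B: (1/6)·4 + (1/2)·1 + (1/3)·7 = 7/2.
The largest is 29/6, so Row's best response is T.

T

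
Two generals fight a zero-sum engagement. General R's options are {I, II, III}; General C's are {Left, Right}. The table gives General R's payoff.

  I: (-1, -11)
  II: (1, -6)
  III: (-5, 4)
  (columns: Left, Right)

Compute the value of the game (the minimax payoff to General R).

Row minima: I → -11, II → -6, III → -5; maximin = -5.
Column maxima: Left → 1, Right → 4; minimax = 1.
-5 ≠ 1, so there is no saddle point; optimal play is mixed.
I is strictly dominated by II, so General R never plays it.
On the remaining 2×2 (II, III vs Left, Right):
Let General R play II with probability p. Expected payoff against Left: 1p + (-5)(1−p) = 6p − 5; against Right: (-6)p + 4(1−p) = −10p + 4.
Setting these equal: 6p − 5 = −10p + 4 ⇒ 16p = 9 ⇒ p = 9/16, and the value is (6)·(9/16) − 5 = -13/8.
For General C: with q = P(Left), equating II's and III's payoffs gives 7q − 6 = −9q + 4 ⇒ q = 5/8.

-13/8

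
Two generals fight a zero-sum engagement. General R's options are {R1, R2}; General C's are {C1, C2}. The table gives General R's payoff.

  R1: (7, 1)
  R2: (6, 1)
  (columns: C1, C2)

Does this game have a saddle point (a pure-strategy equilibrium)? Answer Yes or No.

Row minima: R1 → 1, R2 → 1; maximin = 1.
Column maxima: C1 → 7, C2 → 1; minimax = 1.
maximin = minimax = 1, so a saddle point exists.

Yes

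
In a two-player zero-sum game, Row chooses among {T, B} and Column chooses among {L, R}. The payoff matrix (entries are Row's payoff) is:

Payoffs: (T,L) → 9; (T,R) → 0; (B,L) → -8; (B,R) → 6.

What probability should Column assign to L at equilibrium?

6/23

Row minima: T → 0, B → -8; maximin = 0.
Column maxima: L → 9, R → 6; minimax = 6.
0 ≠ 6, so there is no saddle point; optimal play is mixed.
Let Row play T with probability p. Expected payoff against L: 9p + (-8)(1−p) = 17p − 8; against R: 0p + 6(1−p) = −6p + 6.
Setting these equal: 17p − 8 = −6p + 6 ⇒ 23p = 14 ⇒ p = 14/23, and the value is (17)·(14/23) − 8 = 54/23.
For Column: with q = P(L), equating T's and B's payoffs gives 9q = −14q + 6 ⇒ q = 6/23.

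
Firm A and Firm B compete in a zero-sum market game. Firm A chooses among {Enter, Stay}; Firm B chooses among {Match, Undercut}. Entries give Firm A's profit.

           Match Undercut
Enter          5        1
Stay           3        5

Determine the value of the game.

11/3

Row minima: Enter → 1, Stay → 3; maximin = 3.
Column maxima: Match → 5, Undercut → 5; minimax = 5.
3 ≠ 5, so there is no saddle point; optimal play is mixed.
Let Firm A play Enter with probability p. Expected payoff against Match: 5p + 3(1−p) = 2p + 3; against Undercut: 1p + 5(1−p) = −4p + 5.
Setting these equal: 2p + 3 = −4p + 5 ⇒ 6p = 2 ⇒ p = 1/3, and the value is (2)·(1/3) + 3 = 11/3.
For Firm B: with q = P(Match), equating Enter's and Stay's payoffs gives 4q + 1 = −2q + 5 ⇒ q = 2/3.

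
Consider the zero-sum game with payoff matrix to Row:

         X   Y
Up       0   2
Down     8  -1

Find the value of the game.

16/11

Row minima: Up → 0, Down → -1; maximin = 0.
Column maxima: X → 8, Y → 2; minimax = 2.
0 ≠ 2, so there is no saddle point; optimal play is mixed.
Let Row play Up with probability p. Expected payoff against X: 0p + 8(1−p) = −8p + 8; against Y: 2p + (-1)(1−p) = 3p − 1.
Setting these equal: −8p + 8 = 3p − 1 ⇒ −11p = -9 ⇒ p = 9/11, and the value is (-8)·(9/11) + 8 = 16/11.
For Column: with q = P(X), equating Up's and Down's payoffs gives −2q + 2 = 9q − 1 ⇒ q = 3/11.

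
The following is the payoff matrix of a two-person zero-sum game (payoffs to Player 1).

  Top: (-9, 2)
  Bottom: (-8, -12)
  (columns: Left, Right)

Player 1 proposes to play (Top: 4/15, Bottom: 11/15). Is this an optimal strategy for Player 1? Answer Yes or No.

Yes

Against Left this mix gives (4/15)·(-9) + (11/15)·(-8) = -124/15.
Against Right this mix gives (4/15)·2 + (11/15)·(-12) = -124/15.
All of Player 2's active replies (Left, Right) yield -124/15, and no column does worse for Player 1. The mix makes Player 2 indifferent and guarantees -124/15, so it is optimal.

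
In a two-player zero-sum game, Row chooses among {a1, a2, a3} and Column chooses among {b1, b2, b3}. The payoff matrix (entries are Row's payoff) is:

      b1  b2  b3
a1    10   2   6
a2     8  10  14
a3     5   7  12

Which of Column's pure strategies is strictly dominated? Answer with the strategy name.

b2 holds Row's payoff strictly below b3 in every row: 2 < 6, 10 < 14, 7 < 12.
So b3 is strictly dominated for Column.

b3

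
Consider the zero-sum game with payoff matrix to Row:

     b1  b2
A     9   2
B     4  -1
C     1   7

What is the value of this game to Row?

61/13

Row minima: A → 2, B → -1, C → 1; maximin = 2.
Column maxima: b1 → 9, b2 → 7; minimax = 7.
2 ≠ 7, so there is no saddle point; optimal play is mixed.
B is strictly dominated by A, so Row never plays it.
On the remaining 2×2 (A, C vs b1, b2):
Let Row play A with probability p. Expected payoff against b1: 9p + 1(1−p) = 8p + 1; against b2: 2p + 7(1−p) = −5p + 7.
Setting these equal: 8p + 1 = −5p + 7 ⇒ 13p = 6 ⇒ p = 6/13, and the value is (8)·(6/13) + 1 = 61/13.
For Column: with q = P(b1), equating A's and C's payoffs gives 7q + 2 = −6q + 7 ⇒ q = 5/13.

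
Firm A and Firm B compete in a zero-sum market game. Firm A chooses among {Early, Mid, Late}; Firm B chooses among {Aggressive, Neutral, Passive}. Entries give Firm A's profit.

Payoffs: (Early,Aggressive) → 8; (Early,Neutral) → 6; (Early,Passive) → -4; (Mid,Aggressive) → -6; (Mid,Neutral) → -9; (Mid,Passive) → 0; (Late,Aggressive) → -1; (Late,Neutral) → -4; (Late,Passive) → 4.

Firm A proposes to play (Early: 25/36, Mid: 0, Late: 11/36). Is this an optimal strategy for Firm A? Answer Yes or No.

No

Against Aggressive this mix gives (25/36)·8 + (11/36)·(-1) = 21/4.
Against Neutral this mix gives (25/36)·6 + (11/36)·(-4) = 53/18.
Against Passive this mix gives (25/36)·(-4) + (11/36)·4 = -14/9.
Firm B will play Passive, holding Firm A to -14/9. Shifting weight toward the row that does better against Passive would raise this floor (the equalizing mix achieves 4/9 against both Passive and Neutral), so the proposed strategy is not optimal.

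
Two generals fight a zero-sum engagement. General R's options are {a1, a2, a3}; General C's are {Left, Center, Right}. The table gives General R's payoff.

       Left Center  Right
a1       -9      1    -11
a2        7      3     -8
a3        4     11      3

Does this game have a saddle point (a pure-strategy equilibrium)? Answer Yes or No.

Row minima: a1 → -11, a2 → -8, a3 → 3; maximin = 3.
Column maxima: Left → 7, Center → 11, Right → 3; minimax = 3.
maximin = minimax = 3, so a saddle point exists.

Yes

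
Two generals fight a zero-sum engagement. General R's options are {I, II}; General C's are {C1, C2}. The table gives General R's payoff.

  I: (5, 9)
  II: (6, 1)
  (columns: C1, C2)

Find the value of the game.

49/9

Row minima: I → 5, II → 1; maximin = 5.
Column maxima: C1 → 6, C2 → 9; minimax = 6.
5 ≠ 6, so there is no saddle point; optimal play is mixed.
Let General R play I with probability p. Expected payoff against C1: 5p + 6(1−p) = −p + 6; against C2: 9p + 1(1−p) = 8p + 1.
Setting these equal: −p + 6 = 8p + 1 ⇒ −9p = -5 ⇒ p = 5/9, and the value is (-1)·(5/9) + 6 = 49/9.
For General C: with q = P(C1), equating I's and II's payoffs gives −4q + 9 = 5q + 1 ⇒ q = 8/9.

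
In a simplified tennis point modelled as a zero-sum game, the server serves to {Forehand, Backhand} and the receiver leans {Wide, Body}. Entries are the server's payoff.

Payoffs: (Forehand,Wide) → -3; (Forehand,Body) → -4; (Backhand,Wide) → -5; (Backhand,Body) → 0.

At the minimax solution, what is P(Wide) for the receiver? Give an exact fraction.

Row minima: Forehand → -4, Backhand → -5; maximin = -4.
Column maxima: Wide → -3, Body → 0; minimax = -3.
-4 ≠ -3, so there is no saddle point; optimal play is mixed.
Let the server play Forehand with probability p. Expected payoff against Wide: (-3)p + (-5)(1−p) = 2p − 5; against Body: (-4)p + 0(1−p) = −4p.
Setting these equal: 2p − 5 = −4p ⇒ 6p = 5 ⇒ p = 5/6, and the value is (2)·(5/6) − 5 = -10/3.
For the receiver: with q = P(Wide), equating Forehand's and Backhand's payoffs gives q − 4 = −5q ⇒ q = 2/3.

2/3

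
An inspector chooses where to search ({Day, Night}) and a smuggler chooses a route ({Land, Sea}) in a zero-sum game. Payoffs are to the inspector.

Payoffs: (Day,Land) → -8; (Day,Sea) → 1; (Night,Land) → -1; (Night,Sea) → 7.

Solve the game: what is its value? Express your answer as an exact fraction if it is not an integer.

Row minima: Day → -8, Night → -1; maximin = -1.
Column maxima: Land → -1, Sea → 7; minimax = -1.
Since maximin = minimax = -1, there is a saddle point and the value is -1.

-1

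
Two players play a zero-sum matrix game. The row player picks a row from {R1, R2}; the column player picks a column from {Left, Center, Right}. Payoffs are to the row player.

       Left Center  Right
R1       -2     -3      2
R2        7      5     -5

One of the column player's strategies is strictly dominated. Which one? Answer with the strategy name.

Left

Center holds the row player's payoff strictly below Left in every row: -3 < -2, 5 < 7.
So Left is strictly dominated for the column player.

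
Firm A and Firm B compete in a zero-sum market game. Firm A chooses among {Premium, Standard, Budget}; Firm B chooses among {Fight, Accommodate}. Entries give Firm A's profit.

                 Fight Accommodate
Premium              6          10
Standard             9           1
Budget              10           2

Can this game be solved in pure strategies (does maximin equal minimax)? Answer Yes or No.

Row minima: Premium → 6, Standard → 1, Budget → 2; maximin = 6.
Column maxima: Fight → 10, Accommodate → 10; minimax = 10.
6 ≠ 10, so no pure-strategy equilibrium exists.

No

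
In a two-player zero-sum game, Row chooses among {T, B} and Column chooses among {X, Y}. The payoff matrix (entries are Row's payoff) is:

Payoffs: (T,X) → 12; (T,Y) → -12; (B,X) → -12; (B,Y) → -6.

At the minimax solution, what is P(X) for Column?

1/5

Row minima: T → -12, B → -12; maximin = -12.
Column maxima: X → 12, Y → -6; minimax = -6.
-12 ≠ -6, so there is no saddle point; optimal play is mixed.
Let Row play T with probability p. Expected payoff against X: 12p + (-12)(1−p) = 24p − 12; against Y: (-12)p + (-6)(1−p) = −6p − 6.
Setting these equal: 24p − 12 = −6p − 6 ⇒ 30p = 6 ⇒ p = 1/5, and the value is (24)·(1/5) − 12 = -36/5.
For Column: with q = P(X), equating T's and B's payoffs gives 24q − 12 = −6q − 6 ⇒ q = 1/5.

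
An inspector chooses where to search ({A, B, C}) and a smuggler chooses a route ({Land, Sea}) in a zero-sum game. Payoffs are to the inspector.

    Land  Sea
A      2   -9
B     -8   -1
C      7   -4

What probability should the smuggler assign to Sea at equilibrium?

Row minima: A → -9, B → -8, C → -4; maximin = -4.
Column maxima: Land → 7, Sea → -1; minimax = -1.
-4 ≠ -1, so there is no saddle point; optimal play is mixed.
A is strictly dominated by C, so the inspector never plays it.
On the remaining 2×2 (B, C vs Land, Sea):
Let the inspector play B with probability p. Expected payoff against Land: (-8)p + 7(1−p) = −15p + 7; against Sea: (-1)p + (-4)(1−p) = 3p − 4.
Setting these equal: −15p + 7 = 3p − 4 ⇒ −18p = -11 ⇒ p = 11/18, and the value is (-15)·(11/18) + 7 = -13/6.
For the smuggler: with q = P(Land), equating B's and C's payoffs gives −7q − 1 = 11q − 4 ⇒ q = 1/6.

5/6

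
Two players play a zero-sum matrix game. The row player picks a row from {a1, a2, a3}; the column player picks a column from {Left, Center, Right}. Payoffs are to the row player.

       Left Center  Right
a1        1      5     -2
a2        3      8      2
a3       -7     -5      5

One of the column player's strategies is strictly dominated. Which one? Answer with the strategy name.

Center

Left holds the row player's payoff strictly below Center in every row: 1 < 5, 3 < 8, -7 < -5.
So Center is strictly dominated for the column player.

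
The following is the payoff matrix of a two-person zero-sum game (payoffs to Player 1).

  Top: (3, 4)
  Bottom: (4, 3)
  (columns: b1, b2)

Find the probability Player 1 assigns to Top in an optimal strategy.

1/2

Row minima: Top → 3, Bottom → 3; maximin = 3.
Column maxima: b1 → 4, b2 → 4; minimax = 4.
3 ≠ 4, so there is no saddle point; optimal play is mixed.
Let Player 1 play Top with probability p. Expected payoff against b1: 3p + 4(1−p) = −p + 4; against b2: 4p + 3(1−p) = p + 3.
Setting these equal: −p + 4 = p + 3 ⇒ −2p = -1 ⇒ p = 1/2, and the value is (-1)·(1/2) + 4 = 7/2.
For Player 2: with q = P(b1), equating Top's and Bottom's payoffs gives −q + 4 = q + 3 ⇒ q = 1/2.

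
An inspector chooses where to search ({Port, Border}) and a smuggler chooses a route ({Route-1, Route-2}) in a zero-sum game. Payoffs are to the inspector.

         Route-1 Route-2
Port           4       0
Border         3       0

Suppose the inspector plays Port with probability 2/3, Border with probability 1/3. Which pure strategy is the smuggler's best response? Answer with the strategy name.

If the smuggler plays Route-1, the inspector's expected payoff is (2/3)·4 + (1/3)·3 = 11/3.
If the smuggler plays Route-2, the inspector's expected payoff is (2/3)·0 + (1/3)·0 = 0.
The smuggler minimizes the inspector's payoff; the smallest is 0, so the best response is Route-2.

Route-2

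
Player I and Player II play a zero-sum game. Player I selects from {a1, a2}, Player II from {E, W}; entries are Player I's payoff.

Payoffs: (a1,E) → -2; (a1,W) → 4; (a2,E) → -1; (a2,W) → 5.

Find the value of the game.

Row minima: a1 → -2, a2 → -1; maximin = -1.
Column maxima: E → -1, W → 5; minimax = -1.
Since maximin = minimax = -1, there is a saddle point and the value is -1.

-1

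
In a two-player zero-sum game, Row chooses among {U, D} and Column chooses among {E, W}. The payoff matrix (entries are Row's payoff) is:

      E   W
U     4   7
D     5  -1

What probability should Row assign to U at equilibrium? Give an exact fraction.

Row minima: U → 4, D → -1; maximin = 4.
Column maxima: E → 5, W → 7; minimax = 5.
4 ≠ 5, so there is no saddle point; optimal play is mixed.
Let Row play U with probability p. Expected payoff against E: 4p + 5(1−p) = −p + 5; against W: 7p + (-1)(1−p) = 8p − 1.
Setting these equal: −p + 5 = 8p − 1 ⇒ −9p = -6 ⇒ p = 2/3, and the value is (-1)·(2/3) + 5 = 13/3.
For Column: with q = P(E), equating U's and D's payoffs gives −3q + 7 = 6q − 1 ⇒ q = 8/9.

2/3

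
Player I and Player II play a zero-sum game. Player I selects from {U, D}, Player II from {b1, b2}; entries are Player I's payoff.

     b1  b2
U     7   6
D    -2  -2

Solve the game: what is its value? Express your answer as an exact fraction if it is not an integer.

6

Row minima: U → 6, D → -2; maximin = 6.
Column maxima: b1 → 7, b2 → 6; minimax = 6.
Since maximin = minimax = 6, there is a saddle point and the value is 6.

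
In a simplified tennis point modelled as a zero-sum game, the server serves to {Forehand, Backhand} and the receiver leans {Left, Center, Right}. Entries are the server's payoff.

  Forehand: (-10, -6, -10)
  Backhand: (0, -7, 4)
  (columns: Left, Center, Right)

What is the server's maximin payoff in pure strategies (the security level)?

-7

Row minima: Forehand → -10, Backhand → -7.
The best of these is -7.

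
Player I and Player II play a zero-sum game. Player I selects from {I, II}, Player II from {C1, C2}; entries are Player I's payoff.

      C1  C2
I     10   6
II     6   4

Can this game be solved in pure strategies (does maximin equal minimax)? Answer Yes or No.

Yes

Row minima: I → 6, II → 4; maximin = 6.
Column maxima: C1 → 10, C2 → 6; minimax = 6.
maximin = minimax = 6, so a saddle point exists.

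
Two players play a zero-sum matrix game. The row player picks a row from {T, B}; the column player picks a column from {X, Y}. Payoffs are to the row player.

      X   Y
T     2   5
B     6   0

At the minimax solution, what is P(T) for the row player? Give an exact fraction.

Row minima: T → 2, B → 0; maximin = 2.
Column maxima: X → 6, Y → 5; minimax = 5.
2 ≠ 5, so there is no saddle point; optimal play is mixed.
Let the row player play T with probability p. Expected payoff against X: 2p + 6(1−p) = −4p + 6; against Y: 5p + 0(1−p) = 5p.
Setting these equal: −4p + 6 = 5p ⇒ −9p = -6 ⇒ p = 2/3, and the value is (-4)·(2/3) + 6 = 10/3.
For the column player: with q = P(X), equating T's and B's payoffs gives −3q + 5 = 6q ⇒ q = 5/9.

2/3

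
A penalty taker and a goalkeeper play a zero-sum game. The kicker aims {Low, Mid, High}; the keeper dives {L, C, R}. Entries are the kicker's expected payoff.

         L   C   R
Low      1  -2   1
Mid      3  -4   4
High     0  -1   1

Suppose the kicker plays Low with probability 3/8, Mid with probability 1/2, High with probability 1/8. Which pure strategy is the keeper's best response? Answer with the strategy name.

C

If the keeper plays L, the kicker's expected payoff is (3/8)·1 + (1/2)·3 + (1/8)·0 = 15/8.
If the keeper plays C, the kicker's expected payoff is (3/8)·(-2) + (1/2)·(-4) + (1/8)·(-1) = -23/8.
If the keeper plays R, the kicker's expected payoff is (3/8)·1 + (1/2)·4 + (1/8)·1 = 5/2.
The keeper minimizes the kicker's payoff; the smallest is -23/8, so the best response is C.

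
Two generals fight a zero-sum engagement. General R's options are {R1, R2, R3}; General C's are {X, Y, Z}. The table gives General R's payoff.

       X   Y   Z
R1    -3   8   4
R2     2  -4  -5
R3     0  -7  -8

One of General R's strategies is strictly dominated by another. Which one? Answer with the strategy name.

R3

R2 gives a strictly higher payoff than R3 against every column: 2 > 0, -4 > -7, -5 > -8.
So R3 is strictly dominated and General R never plays it.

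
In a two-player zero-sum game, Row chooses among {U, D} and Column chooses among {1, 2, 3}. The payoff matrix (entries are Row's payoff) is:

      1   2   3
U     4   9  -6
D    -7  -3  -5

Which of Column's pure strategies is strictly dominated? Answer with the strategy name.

1 holds Row's payoff strictly below 2 in every row: 4 < 9, -7 < -3.
So 2 is strictly dominated for Column.

2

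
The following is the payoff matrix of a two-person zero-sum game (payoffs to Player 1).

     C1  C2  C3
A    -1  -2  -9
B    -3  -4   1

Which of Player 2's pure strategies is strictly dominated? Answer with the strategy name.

C2 holds Player 1's payoff strictly below C1 in every row: -2 < -1, -4 < -3.
So C1 is strictly dominated for Player 2.

C1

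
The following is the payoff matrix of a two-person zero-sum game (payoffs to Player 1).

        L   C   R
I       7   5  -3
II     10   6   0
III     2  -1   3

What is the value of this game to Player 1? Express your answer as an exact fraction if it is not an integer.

9/5

Row minima: I → -3, II → 0, III → -1; maximin = 0.
Column maxima: L → 10, C → 6, R → 3; minimax = 3.
0 ≠ 3, so there is no saddle point; optimal play is mixed.
I is strictly dominated by II, so Player 1 never plays it.
L is strictly dominated by C (it gives Player 1 strictly more in every row), so Player 2 never plays it.
On the remaining 2×2 (II, III vs C, R):
Let Player 1 play II with probability p. Expected payoff against C: 6p + (-1)(1−p) = 7p − 1; against R: 0p + 3(1−p) = −3p + 3.
Setting these equal: 7p − 1 = −3p + 3 ⇒ 10p = 4 ⇒ p = 2/5, and the value is (7)·(2/5) − 1 = 9/5.
For Player 2: with q = P(C), equating II's and III's payoffs gives 6q = −4q + 3 ⇒ q = 3/10.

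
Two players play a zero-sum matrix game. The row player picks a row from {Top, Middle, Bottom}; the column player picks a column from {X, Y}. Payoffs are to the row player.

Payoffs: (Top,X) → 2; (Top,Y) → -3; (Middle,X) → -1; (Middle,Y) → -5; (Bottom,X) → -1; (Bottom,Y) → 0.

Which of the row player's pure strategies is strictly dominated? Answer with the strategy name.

Middle

Top gives a strictly higher payoff than Middle against every column: 2 > -1, -3 > -5.
So Middle is strictly dominated and the row player never plays it.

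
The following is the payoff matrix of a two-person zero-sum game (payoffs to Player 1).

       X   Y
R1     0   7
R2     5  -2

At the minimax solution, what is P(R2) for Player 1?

1/2

Row minima: R1 → 0, R2 → -2; maximin = 0.
Column maxima: X → 5, Y → 7; minimax = 5.
0 ≠ 5, so there is no saddle point; optimal play is mixed.
Let Player 1 play R1 with probability p. Expected payoff against X: 0p + 5(1−p) = −5p + 5; against Y: 7p + (-2)(1−p) = 9p − 2.
Setting these equal: −5p + 5 = 9p − 2 ⇒ −14p = -7 ⇒ p = 1/2, and the value is (-5)·(1/2) + 5 = 5/2.
For Player 2: with q = P(X), equating R1's and R2's payoffs gives −7q + 7 = 7q − 2 ⇒ q = 9/14.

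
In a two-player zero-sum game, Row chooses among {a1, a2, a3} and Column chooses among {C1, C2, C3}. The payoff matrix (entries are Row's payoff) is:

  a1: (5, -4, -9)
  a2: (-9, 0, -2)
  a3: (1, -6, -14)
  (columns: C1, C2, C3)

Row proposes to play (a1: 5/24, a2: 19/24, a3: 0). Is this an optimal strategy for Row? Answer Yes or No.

No

Against C1 this mix gives (5/24)·5 + (19/24)·(-9) = -73/12.
Against C2 this mix gives (5/24)·(-4) + (19/24)·0 = -5/6.
Against C3 this mix gives (5/24)·(-9) + (19/24)·(-2) = -83/24.
Column will play C1, holding Row to -73/12. Shifting weight toward the row that does better against C1 would raise this floor (the equalizing mix achieves -13/3 against both C1 and C3), so the proposed strategy is not optimal.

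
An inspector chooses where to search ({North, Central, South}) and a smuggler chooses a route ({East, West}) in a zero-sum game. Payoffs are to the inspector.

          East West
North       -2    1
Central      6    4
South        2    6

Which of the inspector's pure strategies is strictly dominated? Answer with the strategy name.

North

Central gives a strictly higher payoff than North against every column: 6 > -2, 4 > 1.
So North is strictly dominated and the inspector never plays it.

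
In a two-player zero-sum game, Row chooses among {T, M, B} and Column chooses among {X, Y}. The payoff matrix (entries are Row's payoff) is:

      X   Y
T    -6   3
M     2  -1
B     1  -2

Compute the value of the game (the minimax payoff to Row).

0

Row minima: T → -6, M → -1, B → -2; maximin = -1.
Column maxima: X → 2, Y → 3; minimax = 2.
-1 ≠ 2, so there is no saddle point; optimal play is mixed.
B is strictly dominated by M, so Row never plays it.
On the remaining 2×2 (T, M vs X, Y):
Let Row play T with probability p. Expected payoff against X: (-6)p + 2(1−p) = −8p + 2; against Y: 3p + (-1)(1−p) = 4p − 1.
Setting these equal: −8p + 2 = 4p − 1 ⇒ −12p = -3 ⇒ p = 1/4, and the value is (-8)·(1/4) + 2 = 0.
For Column: with q = P(X), equating T's and M's payoffs gives −9q + 3 = 3q − 1 ⇒ q = 1/3.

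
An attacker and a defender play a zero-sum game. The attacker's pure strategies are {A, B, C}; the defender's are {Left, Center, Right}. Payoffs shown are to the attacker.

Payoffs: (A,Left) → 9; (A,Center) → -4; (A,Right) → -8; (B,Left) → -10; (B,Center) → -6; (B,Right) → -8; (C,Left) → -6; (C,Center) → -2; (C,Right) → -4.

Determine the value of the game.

-84/19

Row minima: A → -8, B → -10, C → -6; maximin = -6.
Column maxima: Left → 9, Center → -2, Right → -4; minimax = -4.
-6 ≠ -4, so there is no saddle point; optimal play is mixed.
B is strictly dominated by C, so the attacker never plays it.
Center is strictly dominated by Right (it gives the attacker strictly more in every row), so the defender never plays it.
On the remaining 2×2 (A, C vs Left, Right):
Let the attacker play A with probability p. Expected payoff against Left: 9p + (-6)(1−p) = 15p − 6; against Right: (-8)p + (-4)(1−p) = −4p − 4.
Setting these equal: 15p − 6 = −4p − 4 ⇒ 19p = 2 ⇒ p = 2/19, and the value is (15)·(2/19) − 6 = -84/19.
For the defender: with q = P(Left), equating A's and C's payoffs gives 17q − 8 = −2q − 4 ⇒ q = 4/19.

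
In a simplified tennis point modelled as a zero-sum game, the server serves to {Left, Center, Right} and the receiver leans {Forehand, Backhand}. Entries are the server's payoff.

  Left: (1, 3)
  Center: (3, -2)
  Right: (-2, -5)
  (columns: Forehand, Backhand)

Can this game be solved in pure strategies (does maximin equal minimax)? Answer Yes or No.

No

Row minima: Left → 1, Center → -2, Right → -5; maximin = 1.
Column maxima: Forehand → 3, Backhand → 3; minimax = 3.
1 ≠ 3, so no pure-strategy equilibrium exists.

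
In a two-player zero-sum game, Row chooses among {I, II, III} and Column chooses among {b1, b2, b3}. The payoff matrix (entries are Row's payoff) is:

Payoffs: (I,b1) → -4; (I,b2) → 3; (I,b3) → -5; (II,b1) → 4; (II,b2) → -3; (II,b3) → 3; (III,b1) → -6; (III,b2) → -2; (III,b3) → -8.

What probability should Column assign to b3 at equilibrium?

3/7

Row minima: I → -5, II → -3, III → -8; maximin = -3.
Column maxima: b1 → 4, b2 → 3, b3 → 3; minimax = 3.
-3 ≠ 3, so there is no saddle point; optimal play is mixed.
III is strictly dominated by I, so Row never plays it.
b1 is strictly dominated by b3 (it gives Row strictly more in every row), so Column never plays it.
On the remaining 2×2 (I, II vs b2, b3):
Let Row play I with probability p. Expected payoff against b2: 3p + (-3)(1−p) = 6p − 3; against b3: (-5)p + 3(1−p) = −8p + 3.
Setting these equal: 6p − 3 = −8p + 3 ⇒ 14p = 6 ⇒ p = 3/7, and the value is (6)·(3/7) − 3 = -3/7.
For Column: with q = P(b2), equating I's and II's payoffs gives 8q − 5 = −6q + 3 ⇒ q = 4/7.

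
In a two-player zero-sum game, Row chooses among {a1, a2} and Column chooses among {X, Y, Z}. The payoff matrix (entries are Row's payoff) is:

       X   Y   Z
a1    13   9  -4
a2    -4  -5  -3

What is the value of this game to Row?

-47/15

Row minima: a1 → -4, a2 → -5; maximin = -4.
Column maxima: X → 13, Y → 9, Z → -3; minimax = -3.
-4 ≠ -3, so there is no saddle point; optimal play is mixed.
X is strictly dominated by Y (it gives Row strictly more in every row), so Column never plays it.
On the remaining 2×2 (a1, a2 vs Y, Z):
Let Row play a1 with probability p. Expected payoff against Y: 9p + (-5)(1−p) = 14p − 5; against Z: (-4)p + (-3)(1−p) = −p − 3.
Setting these equal: 14p − 5 = −p − 3 ⇒ 15p = 2 ⇒ p = 2/15, and the value is (14)·(2/15) − 5 = -47/15.
For Column: with q = P(Y), equating a1's and a2's payoffs gives 13q − 4 = −2q − 3 ⇒ q = 1/15.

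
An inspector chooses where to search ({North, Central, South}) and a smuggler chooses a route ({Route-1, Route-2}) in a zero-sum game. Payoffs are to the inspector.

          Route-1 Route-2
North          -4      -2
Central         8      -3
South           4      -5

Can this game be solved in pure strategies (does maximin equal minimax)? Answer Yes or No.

Row minima: North → -4, Central → -3, South → -5; maximin = -3.
Column maxima: Route-1 → 8, Route-2 → -2; minimax = -2.
-3 ≠ -2, so no pure-strategy equilibrium exists.

No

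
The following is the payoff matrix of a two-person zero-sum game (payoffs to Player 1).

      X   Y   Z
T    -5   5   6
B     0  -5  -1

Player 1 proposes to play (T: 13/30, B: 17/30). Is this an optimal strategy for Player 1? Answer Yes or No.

No

Against X this mix gives (13/30)·(-5) + (17/30)·0 = -13/6.
Against Y this mix gives (13/30)·5 + (17/30)·(-5) = -2/3.
Against Z this mix gives (13/30)·6 + (17/30)·(-1) = 61/30.
Player 2 will play X, holding Player 1 to -13/6. Shifting weight toward the row that does better against X would raise this floor (the equalizing mix achieves -5/3 against both X and Y), so the proposed strategy is not optimal.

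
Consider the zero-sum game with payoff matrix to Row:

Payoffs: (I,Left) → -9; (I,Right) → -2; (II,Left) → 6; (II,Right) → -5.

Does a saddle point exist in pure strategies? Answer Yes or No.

No

Row minima: I → -9, II → -5; maximin = -5.
Column maxima: Left → 6, Right → -2; minimax = -2.
-5 ≠ -2, so no pure-strategy equilibrium exists.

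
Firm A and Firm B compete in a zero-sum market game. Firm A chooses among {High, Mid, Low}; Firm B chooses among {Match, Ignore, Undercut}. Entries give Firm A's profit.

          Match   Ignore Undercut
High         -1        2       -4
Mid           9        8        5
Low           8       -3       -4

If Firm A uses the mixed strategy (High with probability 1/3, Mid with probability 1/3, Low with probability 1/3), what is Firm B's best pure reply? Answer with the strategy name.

If Firm B plays Match, Firm A's expected payoff is (1/3)·(-1) + (1/3)·9 + (1/3)·8 = 16/3.
If Firm B plays Ignore, Firm A's expected payoff is (1/3)·2 + (1/3)·8 + (1/3)·(-3) = 7/3.
If Firm B plays Undercut, Firm A's expected payoff is (1/3)·(-4) + (1/3)·5 + (1/3)·(-4) = -1.
Firm B minimizes Firm A's payoff; the smallest is -1, so the best response is Undercut.

Undercut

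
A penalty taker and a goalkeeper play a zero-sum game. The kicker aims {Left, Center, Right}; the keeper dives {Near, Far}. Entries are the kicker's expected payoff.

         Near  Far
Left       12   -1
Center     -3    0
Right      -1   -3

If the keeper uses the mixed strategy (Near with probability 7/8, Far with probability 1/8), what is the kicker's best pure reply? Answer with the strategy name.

Expected payoff of Left: (7/8)·12 + (1/8)·(-1) = 83/8.
Expected payoff of Center: (7/8)·(-3) + (1/8)·0 = -21/8.
Expected payoff of Right: (7/8)·(-1) + (1/8)·(-3) = -5/4.
The largest is 83/8, so the kicker's best response is Left.

Left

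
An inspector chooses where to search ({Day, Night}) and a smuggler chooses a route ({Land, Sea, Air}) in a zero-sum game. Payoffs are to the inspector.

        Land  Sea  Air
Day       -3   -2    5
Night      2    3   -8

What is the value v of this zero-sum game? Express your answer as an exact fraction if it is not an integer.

-7/9

Row minima: Day → -3, Night → -8; maximin = -3.
Column maxima: Land → 2, Sea → 3, Air → 5; minimax = 2.
-3 ≠ 2, so there is no saddle point; optimal play is mixed.
Sea is strictly dominated by Land (it gives the inspector strictly more in every row), so the smuggler never plays it.
On the remaining 2×2 (Day, Night vs Land, Air):
Let the inspector play Day with probability p. Expected payoff against Land: (-3)p + 2(1−p) = −5p + 2; against Air: 5p + (-8)(1−p) = 13p − 8.
Setting these equal: −5p + 2 = 13p − 8 ⇒ −18p = -10 ⇒ p = 5/9, and the value is (-5)·(5/9) + 2 = -7/9.
For the smuggler: with q = P(Land), equating Day's and Night's payoffs gives −8q + 5 = 10q − 8 ⇒ q = 13/18.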